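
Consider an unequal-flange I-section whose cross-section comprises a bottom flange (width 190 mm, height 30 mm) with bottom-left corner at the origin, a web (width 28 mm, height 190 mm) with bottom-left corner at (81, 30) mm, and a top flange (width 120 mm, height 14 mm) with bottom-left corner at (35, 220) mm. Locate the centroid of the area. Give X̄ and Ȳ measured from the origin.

Part | A | x̄ᵢ | ȳᵢ | A·x̄ᵢ | A·ȳᵢ
bottom flange | 5700.00 | 95.00 | 15.00 | 541500.00 | 85500.00
web | 5320.00 | 95.00 | 125.00 | 505400.00 | 665000.00
top flange | 1680.00 | 95.00 | 227.00 | 159600.00 | 381360.00
Σ | 12700.00 |  |  | 1206500.00 | 1131860.00
X̄ = 1206500.00 / 12700.00 = 95.00 mm
Ȳ = 1131860.00 / 12700.00 = 89.12 mm

X̄ = 95.00 mm, Ȳ = 89.12 mm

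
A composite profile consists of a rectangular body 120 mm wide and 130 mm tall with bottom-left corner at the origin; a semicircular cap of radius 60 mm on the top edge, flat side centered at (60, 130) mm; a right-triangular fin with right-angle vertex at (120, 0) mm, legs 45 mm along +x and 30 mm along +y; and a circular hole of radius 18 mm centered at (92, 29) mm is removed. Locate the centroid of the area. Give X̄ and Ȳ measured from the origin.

Part | A | x̄ᵢ | ȳᵢ | A·x̄ᵢ | A·ȳᵢ
rectangular body | 15600.00 | 60.00 | 65.00 | 936000.00 | 1014000.00
semicircular top | 5654.87 | 60.00 | 155.46 | 339292.01 | 879132.68
triangular fin | 675.00 | 135.00 | 10.00 | 91125.00 | 6750.00
hole | -1017.88 | 92.00 | 29.00 | -93644.59 | -29518.40
Σ | 20911.99 |  |  | 1272772.41 | 1870364.28
X̄ = 1272772.41 / 20911.99 = 60.86 mm
Ȳ = 1870364.28 / 20911.99 = 89.44 mm

X̄ = 60.86 mm, Ȳ = 89.44 mm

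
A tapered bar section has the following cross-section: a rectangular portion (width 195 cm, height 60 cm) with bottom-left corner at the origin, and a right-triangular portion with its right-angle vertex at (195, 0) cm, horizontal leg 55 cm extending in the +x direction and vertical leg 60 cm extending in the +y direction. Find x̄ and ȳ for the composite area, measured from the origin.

rectangular portion: A = 195 × 60 = 11700.00, centroid at (97.50, 30.00).
triangular portion: A = ½·55·60 = 1650.00, centroid at (213.33, 20.00).
ΣA = 13350.00 cm²
ΣAx̄ = (11700.00)(97.50) + (1650.00)(213.33) = 1492750.00 cm³
ΣAȳ = (11700.00)(30.00) + (1650.00)(20.00) = 384000.00 cm³
x̄ = 1492750.00 / 13350.00 = 111.82 cm
ȳ = 384000.00 / 13350.00 = 28.76 cm

x̄ = 111.82 cm, ȳ = 28.76 cm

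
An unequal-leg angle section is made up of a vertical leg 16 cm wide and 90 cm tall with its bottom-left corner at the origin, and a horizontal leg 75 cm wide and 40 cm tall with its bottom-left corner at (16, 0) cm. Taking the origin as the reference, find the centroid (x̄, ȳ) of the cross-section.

vertical leg: A = 16 × 90 = 1440.00, centroid at (8.00, 45.00).
horizontal leg: A = 75 × 40 = 3000.00, centroid at (53.50, 20.00).
ΣA = 4440.00 cm²
ΣAx̄ = (1440.00)(8.00) + (3000.00)(53.50) = 172020.00 cm³
ΣAȳ = (1440.00)(45.00) + (3000.00)(20.00) = 124800.00 cm³
x̄ = 172020.00 / 4440.00 = 38.74 cm
ȳ = 124800.00 / 4440.00 = 28.11 cm

x̄ = 38.74 cm, ȳ = 28.11 cm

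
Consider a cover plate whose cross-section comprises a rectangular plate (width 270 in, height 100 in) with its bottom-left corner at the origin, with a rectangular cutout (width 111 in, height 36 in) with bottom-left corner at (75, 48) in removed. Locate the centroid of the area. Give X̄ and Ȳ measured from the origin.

X̄ = 135.78 in, Ȳ = 47.22 in

plate: A = 270 × 100 = 27000.00, centroid at (135.00, 50.00).
hole: A = −(111 × 36) = -3996.00, centroid at (130.50, 66.00).
ΣA = 23004.00 in², ΣAX̄ = 3123522.00 in³, ΣAȲ = 1086264.00 in³.
X̄ = 3123522.00/23004.00 = 135.78 in; Ȳ = 1086264.00/23004.00 = 47.22 in.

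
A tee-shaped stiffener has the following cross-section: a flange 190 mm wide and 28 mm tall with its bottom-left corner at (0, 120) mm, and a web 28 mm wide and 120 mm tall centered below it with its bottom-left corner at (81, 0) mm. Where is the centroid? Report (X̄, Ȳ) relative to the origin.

X̄ = 95.00 mm, Ȳ = 105.35 mm

Part | A | x̄ᵢ | ȳᵢ | A·x̄ᵢ | A·ȳᵢ
web | 3360.00 | 95.00 | 60.00 | 319200.00 | 201600.00
flange | 5320.00 | 95.00 | 134.00 | 505400.00 | 712880.00
Σ | 8680.00 |  |  | 824600.00 | 914480.00
X̄ = 824600.00 / 8680.00 = 95.00 mm
Ȳ = 914480.00 / 8680.00 = 105.35 mm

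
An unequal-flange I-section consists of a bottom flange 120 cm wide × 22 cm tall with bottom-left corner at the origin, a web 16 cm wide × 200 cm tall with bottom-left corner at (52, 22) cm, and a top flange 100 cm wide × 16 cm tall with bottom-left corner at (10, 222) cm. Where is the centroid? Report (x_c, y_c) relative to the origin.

x_c = 60.00 cm, y_c = 105.84 cm

Part | A | x̄ᵢ | ȳᵢ | A·x̄ᵢ | A·ȳᵢ
bottom flange | 2640.00 | 60.00 | 11.00 | 158400.00 | 29040.00
web | 3200.00 | 60.00 | 122.00 | 192000.00 | 390400.00
top flange | 1600.00 | 60.00 | 230.00 | 96000.00 | 368000.00
Σ | 7440.00 |  |  | 446400.00 | 787440.00
x_c = 446400.00 / 7440.00 = 60.00 cm
y_c = 787440.00 / 7440.00 = 105.84 cm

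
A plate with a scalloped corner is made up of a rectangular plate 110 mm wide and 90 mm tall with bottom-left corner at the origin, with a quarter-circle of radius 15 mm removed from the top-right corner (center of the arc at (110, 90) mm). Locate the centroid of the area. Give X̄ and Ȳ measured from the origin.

plate: A = 110 × 90 = 9900.00, centroid at (55.00, 45.00).
removed quarter-circle: A = −¼π·15² = -176.71, centroid at (103.63, 83.63).
ΣA = 9723.29 mm², ΣAX̄ = 526186.40 mm³, ΣAȲ = 430720.69 mm³.
X̄ = 526186.40/9723.29 = 54.12 mm; Ȳ = 430720.69/9723.29 = 44.30 mm.

X̄ = 54.12 mm, Ȳ = 44.30 mm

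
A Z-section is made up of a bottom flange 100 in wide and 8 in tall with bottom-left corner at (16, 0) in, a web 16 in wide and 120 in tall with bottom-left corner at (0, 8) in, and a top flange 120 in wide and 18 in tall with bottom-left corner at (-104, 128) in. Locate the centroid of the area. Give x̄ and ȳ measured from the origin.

x̄ = -5.51 in, ȳ = 88.05 in

bottom flange: A = 100 × 8 = 800.00, centroid at (66.00, 4.00).
web: A = 16 × 120 = 1920.00, centroid at (8.00, 68.00).
top flange: A = 120 × 18 = 2160.00, centroid at (-44.00, 137.00).
ΣA = 4880.00 in², ΣAx̄ = -26880.00 in³, ΣAȳ = 429680.00 in³.
x̄ = -26880.00/4880.00 = -5.51 in; ȳ = 429680.00/4880.00 = 88.05 in.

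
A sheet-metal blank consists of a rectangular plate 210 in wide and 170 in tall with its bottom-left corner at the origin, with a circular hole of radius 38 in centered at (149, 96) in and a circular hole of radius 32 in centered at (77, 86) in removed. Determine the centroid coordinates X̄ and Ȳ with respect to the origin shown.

X̄ = 101.08 in, Ȳ = 83.10 in

plate: A = 210 × 170 = 35700.00, centroid at (105.00, 85.00).
hole 1: A = −π·38² = -4536.46, centroid at (149.00, 96.00).
hole 2: A = −π·32² = -3216.99, centroid at (77.00, 86.00).
ΣA = 27946.55 in², ΣAX̄ = 2824859.19 in³, ΣAȲ = 2322338.64 in³.
X̄ = 2824859.19/27946.55 = 101.08 in; Ȳ = 2322338.64/27946.55 = 83.10 in.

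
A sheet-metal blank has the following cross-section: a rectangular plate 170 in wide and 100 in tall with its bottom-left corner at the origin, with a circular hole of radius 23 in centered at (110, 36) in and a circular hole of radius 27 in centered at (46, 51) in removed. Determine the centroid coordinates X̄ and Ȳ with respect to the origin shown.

plate: A = 170 × 100 = 17000.00, centroid at (85.00, 50.00).
hole 1: A = −π·23² = -1661.90, centroid at (110.00, 36.00).
hole 2: A = −π·27² = -2290.22, centroid at (46.00, 51.00).
ΣA = 13047.88 in², ΣAX̄ = 1156840.56 in³, ΣAȲ = 673370.24 in³.
X̄ = 1156840.56/13047.88 = 88.66 in; Ȳ = 673370.24/13047.88 = 51.61 in.

X̄ = 88.66 in, Ȳ = 51.61 in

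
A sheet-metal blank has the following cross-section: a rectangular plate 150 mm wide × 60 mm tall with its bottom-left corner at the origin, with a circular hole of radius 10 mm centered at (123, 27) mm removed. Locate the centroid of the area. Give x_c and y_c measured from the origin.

x_c = 73.26 mm, y_c = 30.11 mm

Part | A | x̄ᵢ | ȳᵢ | A·x̄ᵢ | A·ȳᵢ
plate | 9000.00 | 75.00 | 30.00 | 675000.00 | 270000.00
hole | -314.16 | 123.00 | 27.00 | -38641.59 | -8482.30
Σ | 8685.84 |  |  | 636358.41 | 261517.70
x_c = 636358.41 / 8685.84 = 73.26 mm
y_c = 261517.70 / 8685.84 = 30.11 mm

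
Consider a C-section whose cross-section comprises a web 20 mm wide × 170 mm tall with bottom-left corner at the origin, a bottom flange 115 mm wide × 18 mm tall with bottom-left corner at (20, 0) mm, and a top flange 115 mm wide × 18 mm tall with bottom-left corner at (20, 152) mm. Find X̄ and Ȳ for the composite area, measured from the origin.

X̄ = 47.06 mm, Ȳ = 85.00 mm

Part | A | x̄ᵢ | ȳᵢ | A·x̄ᵢ | A·ȳᵢ
web | 3400.00 | 10.00 | 85.00 | 34000.00 | 289000.00
bottom flange | 2070.00 | 77.50 | 9.00 | 160425.00 | 18630.00
top flange | 2070.00 | 77.50 | 161.00 | 160425.00 | 333270.00
Σ | 7540.00 |  |  | 354850.00 | 640900.00
X̄ = 354850.00 / 7540.00 = 47.06 mm
Ȳ = 640900.00 / 7540.00 = 85.00 mm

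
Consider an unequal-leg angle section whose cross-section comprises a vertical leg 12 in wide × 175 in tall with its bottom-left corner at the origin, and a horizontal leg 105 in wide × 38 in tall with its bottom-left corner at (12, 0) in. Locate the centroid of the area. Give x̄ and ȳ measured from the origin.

vertical leg: A = 12 × 175 = 2100.00, centroid at (6.00, 87.50).
horizontal leg: A = 105 × 38 = 3990.00, centroid at (64.50, 19.00).
ΣA = 6090.00 in²
ΣAx̄ = (2100.00)(6.00) + (3990.00)(64.50) = 269955.00 in³
ΣAȳ = (2100.00)(87.50) + (3990.00)(19.00) = 259560.00 in³
x̄ = 269955.00 / 6090.00 = 44.33 in
ȳ = 259560.00 / 6090.00 = 42.62 in

x̄ = 44.33 in, ȳ = 42.62 in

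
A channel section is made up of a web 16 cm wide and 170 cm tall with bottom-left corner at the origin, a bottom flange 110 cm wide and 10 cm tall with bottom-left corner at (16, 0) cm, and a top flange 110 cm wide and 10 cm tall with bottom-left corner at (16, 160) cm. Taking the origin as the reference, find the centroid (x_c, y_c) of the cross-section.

x_c = 36.17 cm, y_c = 85.00 cm

Part | A | x̄ᵢ | ȳᵢ | A·x̄ᵢ | A·ȳᵢ
web | 2720.00 | 8.00 | 85.00 | 21760.00 | 231200.00
bottom flange | 1100.00 | 71.00 | 5.00 | 78100.00 | 5500.00
top flange | 1100.00 | 71.00 | 165.00 | 78100.00 | 181500.00
Σ | 4920.00 |  |  | 177960.00 | 418200.00
x_c = 177960.00 / 4920.00 = 36.17 cm
y_c = 418200.00 / 4920.00 = 85.00 cm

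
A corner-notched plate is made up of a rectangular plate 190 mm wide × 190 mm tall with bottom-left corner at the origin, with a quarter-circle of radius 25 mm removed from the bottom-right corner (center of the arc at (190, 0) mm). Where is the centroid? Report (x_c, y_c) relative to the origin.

x_c = 93.84 mm, y_c = 96.16 mm

Part | A | x̄ᵢ | ȳᵢ | A·x̄ᵢ | A·ȳᵢ
plate | 36100.00 | 95.00 | 95.00 | 3429500.00 | 3429500.00
removed quarter-circle | -490.87 | 179.39 | 10.61 | -88057.70 | -5208.33
Σ | 35609.13 |  |  | 3341442.30 | 3424291.67
x_c = 3341442.30 / 35609.13 = 93.84 mm
y_c = 3424291.67 / 35609.13 = 96.16 mm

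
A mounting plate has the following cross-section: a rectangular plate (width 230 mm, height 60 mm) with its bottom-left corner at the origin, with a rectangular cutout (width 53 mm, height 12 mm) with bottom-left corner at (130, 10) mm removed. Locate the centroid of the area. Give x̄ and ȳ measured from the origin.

x̄ = 112.99 mm, ȳ = 30.68 mm

plate: A = 230 × 60 = 13800.00, centroid at (115.00, 30.00).
hole: A = −(53 × 12) = -636.00, centroid at (156.50, 16.00).
ΣA = 13164.00 mm², ΣAx̄ = 1487466.00 mm³, ΣAȳ = 403824.00 mm³.
x̄ = 1487466.00/13164.00 = 112.99 mm; ȳ = 403824.00/13164.00 = 30.68 mm.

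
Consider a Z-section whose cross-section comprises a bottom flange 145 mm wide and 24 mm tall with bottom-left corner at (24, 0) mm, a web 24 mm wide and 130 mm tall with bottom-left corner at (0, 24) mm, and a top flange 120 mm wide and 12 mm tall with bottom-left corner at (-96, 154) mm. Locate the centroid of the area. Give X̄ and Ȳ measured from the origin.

bottom flange: A = 145 × 24 = 3480.00, centroid at (96.50, 12.00).
web: A = 24 × 130 = 3120.00, centroid at (12.00, 89.00).
top flange: A = 120 × 12 = 1440.00, centroid at (-36.00, 160.00).
ΣA = 8040.00 mm²
ΣAX̄ = (3480.00)(96.50) + (3120.00)(12.00) + (1440.00)(-36.00) = 321420.00 mm³
ΣAȲ = (3480.00)(12.00) + (3120.00)(89.00) + (1440.00)(160.00) = 549840.00 mm³
X̄ = 321420.00 / 8040.00 = 39.98 mm
Ȳ = 549840.00 / 8040.00 = 68.39 mm

X̄ = 39.98 mm, Ȳ = 68.39 mm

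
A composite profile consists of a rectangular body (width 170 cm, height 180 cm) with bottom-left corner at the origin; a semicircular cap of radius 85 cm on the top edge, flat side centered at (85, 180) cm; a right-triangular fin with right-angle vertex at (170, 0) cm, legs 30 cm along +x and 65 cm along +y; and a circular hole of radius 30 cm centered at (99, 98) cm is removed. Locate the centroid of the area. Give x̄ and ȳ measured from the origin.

rectangular body: A = 170 × 180 = 30600.00, centroid at (85.00, 90.00).
semicircular top: A = ½π·85² = 11349.00, centroid at (85.00, 216.08).
triangular fin: A = ½·30·65 = 975.00, centroid at (180.00, 21.67).
hole: A = −π·30² = -2827.43, centroid at (99.00, 98.00).
ΣA = 40096.57 cm², ΣAx̄ = 3461249.39 cm³, ΣAȳ = 4950273.82 cm³.
x̄ = 3461249.39/40096.57 = 86.32 cm; ȳ = 4950273.82/40096.57 = 123.46 cm.

x̄ = 86.32 cm, ȳ = 123.46 cm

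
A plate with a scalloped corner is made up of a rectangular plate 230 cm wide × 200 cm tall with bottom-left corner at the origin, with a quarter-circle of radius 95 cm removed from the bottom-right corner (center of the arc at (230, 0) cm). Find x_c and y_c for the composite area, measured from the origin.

x_c = 101.40 cm, y_c = 110.87 cm

plate: A = 230 × 200 = 46000.00, centroid at (115.00, 100.00).
removed quarter-circle: A = −¼π·95² = -7088.22, centroid at (189.68, 40.32).
ΣA = 38911.78 cm²
ΣAx_c = (46000.00)(115.00) + (-7088.22)(189.68) = 3945501.43 cm³
ΣAy_c = (46000.00)(100.00) + (-7088.22)(40.32) = 4314208.33 cm³
x_c = 3945501.43 / 38911.78 = 101.40 cm
y_c = 4314208.33 / 38911.78 = 110.87 cm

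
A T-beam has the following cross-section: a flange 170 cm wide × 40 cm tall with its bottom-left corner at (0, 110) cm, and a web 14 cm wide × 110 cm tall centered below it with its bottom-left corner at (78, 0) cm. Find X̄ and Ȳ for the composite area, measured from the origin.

X̄ = 85.00 cm, Ȳ = 116.15 cm

web: A = 14 × 110 = 1540.00, centroid at (85.00, 55.00).
flange: A = 170 × 40 = 6800.00, centroid at (85.00, 130.00).
ΣA = 8340.00 cm², ΣAX̄ = 708900.00 cm³, ΣAȲ = 968700.00 cm³.
X̄ = 708900.00/8340.00 = 85.00 cm; Ȳ = 968700.00/8340.00 = 116.15 cm.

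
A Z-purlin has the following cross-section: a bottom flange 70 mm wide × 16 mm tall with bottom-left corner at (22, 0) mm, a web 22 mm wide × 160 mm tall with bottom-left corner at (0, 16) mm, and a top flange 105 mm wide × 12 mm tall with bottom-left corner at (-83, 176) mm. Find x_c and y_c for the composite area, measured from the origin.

bottom flange: A = 70 × 16 = 1120.00, centroid at (57.00, 8.00).
web: A = 22 × 160 = 3520.00, centroid at (11.00, 96.00).
top flange: A = 105 × 12 = 1260.00, centroid at (-30.50, 182.00).
ΣA = 5900.00 mm², ΣAx_c = 64130.00 mm³, ΣAy_c = 576200.00 mm³.
x_c = 64130.00/5900.00 = 10.87 mm; y_c = 576200.00/5900.00 = 97.66 mm.

x_c = 10.87 mm, y_c = 97.66 mm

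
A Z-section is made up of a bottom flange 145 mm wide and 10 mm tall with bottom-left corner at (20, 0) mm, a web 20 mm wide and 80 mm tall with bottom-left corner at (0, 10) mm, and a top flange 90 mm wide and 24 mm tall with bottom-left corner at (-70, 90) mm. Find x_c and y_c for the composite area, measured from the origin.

bottom flange: A = 145 × 10 = 1450.00, centroid at (92.50, 5.00).
web: A = 20 × 80 = 1600.00, centroid at (10.00, 50.00).
top flange: A = 90 × 24 = 2160.00, centroid at (-25.00, 102.00).
ΣA = 5210.00 mm²
ΣAx_c = (1450.00)(92.50) + (1600.00)(10.00) + (2160.00)(-25.00) = 96125.00 mm³
ΣAy_c = (1450.00)(5.00) + (1600.00)(50.00) + (2160.00)(102.00) = 307570.00 mm³
x_c = 96125.00 / 5210.00 = 18.45 mm
y_c = 307570.00 / 5210.00 = 59.03 mm

x_c = 18.45 mm, y_c = 59.03 mm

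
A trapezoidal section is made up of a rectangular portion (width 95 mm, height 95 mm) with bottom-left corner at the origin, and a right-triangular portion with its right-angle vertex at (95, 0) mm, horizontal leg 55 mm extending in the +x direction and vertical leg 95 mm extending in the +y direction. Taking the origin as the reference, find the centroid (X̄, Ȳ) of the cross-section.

X̄ = 62.28 mm, Ȳ = 43.95 mm

rectangular portion: A = 95 × 95 = 9025.00, centroid at (47.50, 47.50).
triangular portion: A = ½·55·95 = 2612.50, centroid at (113.33, 31.67).
ΣA = 11637.50 mm²
ΣAX̄ = (9025.00)(47.50) + (2612.50)(113.33) = 724770.83 mm³
ΣAȲ = (9025.00)(47.50) + (2612.50)(31.67) = 511416.67 mm³
X̄ = 724770.83 / 11637.50 = 62.28 mm
Ȳ = 511416.67 / 11637.50 = 43.95 mm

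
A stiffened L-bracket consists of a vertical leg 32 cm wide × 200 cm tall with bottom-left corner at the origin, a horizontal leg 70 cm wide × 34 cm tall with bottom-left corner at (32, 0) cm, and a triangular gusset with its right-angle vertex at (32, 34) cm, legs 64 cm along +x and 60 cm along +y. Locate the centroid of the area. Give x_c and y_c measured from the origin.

x_c = 34.04 cm, y_c = 73.28 cm

Part | A | x̄ᵢ | ȳᵢ | A·x̄ᵢ | A·ȳᵢ
vertical leg | 6400.00 | 16.00 | 100.00 | 102400.00 | 640000.00
horizontal leg | 2380.00 | 67.00 | 17.00 | 159460.00 | 40460.00
gusset | 1920.00 | 53.33 | 54.00 | 102400.00 | 103680.00
Σ | 10700.00 |  |  | 364260.00 | 784140.00
x_c = 364260.00 / 10700.00 = 34.04 cm
y_c = 784140.00 / 10700.00 = 73.28 cm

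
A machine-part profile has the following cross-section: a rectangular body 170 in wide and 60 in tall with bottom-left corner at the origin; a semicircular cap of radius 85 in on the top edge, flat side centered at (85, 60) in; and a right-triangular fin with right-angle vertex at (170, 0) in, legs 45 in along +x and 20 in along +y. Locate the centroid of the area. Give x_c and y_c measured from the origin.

x_c = 87.05 in, y_c = 63.61 in

Part | A | x̄ᵢ | ȳᵢ | A·x̄ᵢ | A·ȳᵢ
rectangular body | 10200.00 | 85.00 | 30.00 | 867000.00 | 306000.00
semicircular top | 11349.00 | 85.00 | 96.08 | 964665.29 | 1090356.87
triangular fin | 450.00 | 185.00 | 6.67 | 83250.00 | 3000.00
Σ | 21999.00 |  |  | 1914915.29 | 1399356.87
x_c = 1914915.29 / 21999.00 = 87.05 in
y_c = 1399356.87 / 21999.00 = 63.61 in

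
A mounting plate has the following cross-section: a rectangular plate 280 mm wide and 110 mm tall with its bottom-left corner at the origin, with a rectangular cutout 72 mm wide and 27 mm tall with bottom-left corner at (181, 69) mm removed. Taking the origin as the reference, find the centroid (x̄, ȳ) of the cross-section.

Part | A | x̄ᵢ | ȳᵢ | A·x̄ᵢ | A·ȳᵢ
plate | 30800.00 | 140.00 | 55.00 | 4312000.00 | 1694000.00
hole | -1944.00 | 217.00 | 82.50 | -421848.00 | -160380.00
Σ | 28856.00 |  |  | 3890152.00 | 1533620.00
x̄ = 3890152.00 / 28856.00 = 134.81 mm
ȳ = 1533620.00 / 28856.00 = 53.15 mm

x̄ = 134.81 mm, ȳ = 53.15 mm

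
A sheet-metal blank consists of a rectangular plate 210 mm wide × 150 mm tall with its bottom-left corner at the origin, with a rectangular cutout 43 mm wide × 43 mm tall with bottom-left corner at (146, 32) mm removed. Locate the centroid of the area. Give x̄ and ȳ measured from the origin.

x̄ = 101.10 mm, ȳ = 76.34 mm

plate: A = 210 × 150 = 31500.00, centroid at (105.00, 75.00).
hole: A = −(43 × 43) = -1849.00, centroid at (167.50, 53.50).
ΣA = 29651.00 mm²
ΣAx̄ = (31500.00)(105.00) + (-1849.00)(167.50) = 2997792.50 mm³
ΣAȳ = (31500.00)(75.00) + (-1849.00)(53.50) = 2263578.50 mm³
x̄ = 2997792.50 / 29651.00 = 101.10 mm
ȳ = 2263578.50 / 29651.00 = 76.34 mm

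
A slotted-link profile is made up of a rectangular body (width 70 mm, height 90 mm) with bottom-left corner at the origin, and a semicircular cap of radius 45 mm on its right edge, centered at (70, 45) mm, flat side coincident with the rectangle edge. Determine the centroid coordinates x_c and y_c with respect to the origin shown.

Part | A | x̄ᵢ | ȳᵢ | A·x̄ᵢ | A·ȳᵢ
rectangular body | 6300.00 | 35.00 | 45.00 | 220500.00 | 283500.00
semicircular end | 3180.86 | 89.10 | 45.00 | 283410.38 | 143138.82
Σ | 9480.86 |  |  | 503910.38 | 426638.82
x_c = 503910.38 / 9480.86 = 53.15 mm
y_c = 426638.82 / 9480.86 = 45.00 mm

x_c = 53.15 mm, y_c = 45.00 mm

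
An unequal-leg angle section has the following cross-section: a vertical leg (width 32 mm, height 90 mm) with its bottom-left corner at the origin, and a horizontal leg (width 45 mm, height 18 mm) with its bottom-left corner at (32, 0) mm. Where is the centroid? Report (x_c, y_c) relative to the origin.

x_c = 24.45 mm, y_c = 37.10 mm

vertical leg: A = 32 × 90 = 2880.00, centroid at (16.00, 45.00).
horizontal leg: A = 45 × 18 = 810.00, centroid at (54.50, 9.00).
ΣA = 3690.00 mm², ΣAx_c = 90225.00 mm³, ΣAy_c = 136890.00 mm³.
x_c = 90225.00/3690.00 = 24.45 mm; y_c = 136890.00/3690.00 = 37.10 mm.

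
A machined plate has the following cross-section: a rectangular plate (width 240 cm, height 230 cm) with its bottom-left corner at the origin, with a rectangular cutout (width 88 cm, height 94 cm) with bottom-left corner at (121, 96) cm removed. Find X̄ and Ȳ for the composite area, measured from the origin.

X̄ = 112.07 cm, Ȳ = 110.06 cm

plate: A = 240 × 230 = 55200.00, centroid at (120.00, 115.00).
hole: A = −(88 × 94) = -8272.00, centroid at (165.00, 143.00).
ΣA = 46928.00 cm², ΣAX̄ = 5259120.00 cm³, ΣAȲ = 5165104.00 cm³.
X̄ = 5259120.00/46928.00 = 112.07 cm; Ȳ = 5165104.00/46928.00 = 110.06 cm.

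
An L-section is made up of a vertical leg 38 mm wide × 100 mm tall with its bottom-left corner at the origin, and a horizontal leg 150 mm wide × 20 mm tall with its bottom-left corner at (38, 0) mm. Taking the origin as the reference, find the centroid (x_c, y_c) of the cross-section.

vertical leg: A = 38 × 100 = 3800.00, centroid at (19.00, 50.00).
horizontal leg: A = 150 × 20 = 3000.00, centroid at (113.00, 10.00).
ΣA = 6800.00 mm², ΣAx_c = 411200.00 mm³, ΣAy_c = 220000.00 mm³.
x_c = 411200.00/6800.00 = 60.47 mm; y_c = 220000.00/6800.00 = 32.35 mm.

x_c = 60.47 mm, y_c = 32.35 mm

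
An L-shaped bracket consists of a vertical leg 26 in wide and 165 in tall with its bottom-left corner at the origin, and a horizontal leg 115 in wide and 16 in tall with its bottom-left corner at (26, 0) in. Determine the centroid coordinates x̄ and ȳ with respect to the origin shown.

Part | A | x̄ᵢ | ȳᵢ | A·x̄ᵢ | A·ȳᵢ
vertical leg | 4290.00 | 13.00 | 82.50 | 55770.00 | 353925.00
horizontal leg | 1840.00 | 83.50 | 8.00 | 153640.00 | 14720.00
Σ | 6130.00 |  |  | 209410.00 | 368645.00
x̄ = 209410.00 / 6130.00 = 34.16 in
ȳ = 368645.00 / 6130.00 = 60.14 in

x̄ = 34.16 in, ȳ = 60.14 in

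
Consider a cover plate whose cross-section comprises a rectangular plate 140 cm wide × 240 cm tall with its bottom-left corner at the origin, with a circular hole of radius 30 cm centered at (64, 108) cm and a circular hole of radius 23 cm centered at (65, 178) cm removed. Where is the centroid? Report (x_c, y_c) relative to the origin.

x_c = 70.87 cm, y_c = 117.85 cm

plate: A = 140 × 240 = 33600.00, centroid at (70.00, 120.00).
hole 1: A = −π·30² = -2827.43, centroid at (64.00, 108.00).
hole 2: A = −π·23² = -1661.90, centroid at (65.00, 178.00).
ΣA = 29110.66 cm², ΣAx_c = 2063020.60 cm³, ΣAy_c = 3430818.55 cm³.
x_c = 2063020.60/29110.66 = 70.87 cm; y_c = 3430818.55/29110.66 = 117.85 cm.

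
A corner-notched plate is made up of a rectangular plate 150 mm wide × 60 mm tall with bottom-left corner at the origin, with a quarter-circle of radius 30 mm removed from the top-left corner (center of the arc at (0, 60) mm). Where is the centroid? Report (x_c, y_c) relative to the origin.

plate: A = 150 × 60 = 9000.00, centroid at (75.00, 30.00).
removed quarter-circle: A = −¼π·30² = -706.86, centroid at (12.73, 47.27).
ΣA = 8293.14 mm², ΣAx_c = 666000.00 mm³, ΣAy_c = 236588.50 mm³.
x_c = 666000.00/8293.14 = 80.31 mm; y_c = 236588.50/8293.14 = 28.53 mm.

x_c = 80.31 mm, y_c = 28.53 mm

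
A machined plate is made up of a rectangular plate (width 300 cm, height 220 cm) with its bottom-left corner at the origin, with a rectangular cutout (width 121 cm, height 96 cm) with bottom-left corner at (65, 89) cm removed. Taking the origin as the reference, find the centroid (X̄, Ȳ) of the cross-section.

X̄ = 155.23 cm, Ȳ = 104.23 cm

plate: A = 300 × 220 = 66000.00, centroid at (150.00, 110.00).
hole: A = −(121 × 96) = -11616.00, centroid at (125.50, 137.00).
ΣA = 54384.00 cm², ΣAX̄ = 8442192.00 cm³, ΣAȲ = 5668608.00 cm³.
X̄ = 8442192.00/54384.00 = 155.23 cm; Ȳ = 5668608.00/54384.00 = 104.23 cm.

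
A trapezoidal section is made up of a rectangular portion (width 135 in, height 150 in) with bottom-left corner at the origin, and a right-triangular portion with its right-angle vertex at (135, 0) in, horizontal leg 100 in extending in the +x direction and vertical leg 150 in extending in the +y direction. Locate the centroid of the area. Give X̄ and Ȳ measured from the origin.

rectangular portion: A = 135 × 150 = 20250.00, centroid at (67.50, 75.00).
triangular portion: A = ½·100·150 = 7500.00, centroid at (168.33, 50.00).
ΣA = 27750.00 in², ΣAX̄ = 2629375.00 in³, ΣAȲ = 1893750.00 in³.
X̄ = 2629375.00/27750.00 = 94.75 in; Ȳ = 1893750.00/27750.00 = 68.24 in.

X̄ = 94.75 in, Ȳ = 68.24 in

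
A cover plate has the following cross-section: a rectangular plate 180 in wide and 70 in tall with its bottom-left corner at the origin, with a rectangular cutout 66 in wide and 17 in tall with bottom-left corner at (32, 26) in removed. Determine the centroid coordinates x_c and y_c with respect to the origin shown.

Part | A | x̄ᵢ | ȳᵢ | A·x̄ᵢ | A·ȳᵢ
plate | 12600.00 | 90.00 | 35.00 | 1134000.00 | 441000.00
hole | -1122.00 | 65.00 | 34.50 | -72930.00 | -38709.00
Σ | 11478.00 |  |  | 1061070.00 | 402291.00
x_c = 1061070.00 / 11478.00 = 92.44 in
y_c = 402291.00 / 11478.00 = 35.05 in

x_c = 92.44 in, y_c = 35.05 in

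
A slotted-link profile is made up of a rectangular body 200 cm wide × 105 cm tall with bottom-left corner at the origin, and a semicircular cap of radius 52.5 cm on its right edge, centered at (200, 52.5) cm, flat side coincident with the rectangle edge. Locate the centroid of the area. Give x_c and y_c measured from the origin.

Part | A | x̄ᵢ | ȳᵢ | A·x̄ᵢ | A·ȳᵢ
rectangular body | 21000.00 | 100.00 | 52.50 | 2100000.00 | 1102500.00
semicircular end | 4329.51 | 222.28 | 52.50 | 962370.23 | 227299.14
Σ | 25329.51 |  |  | 3062370.23 | 1329799.14
x_c = 3062370.23 / 25329.51 = 120.90 cm
y_c = 1329799.14 / 25329.51 = 52.50 cm

x_c = 120.90 cm, y_c = 52.50 cm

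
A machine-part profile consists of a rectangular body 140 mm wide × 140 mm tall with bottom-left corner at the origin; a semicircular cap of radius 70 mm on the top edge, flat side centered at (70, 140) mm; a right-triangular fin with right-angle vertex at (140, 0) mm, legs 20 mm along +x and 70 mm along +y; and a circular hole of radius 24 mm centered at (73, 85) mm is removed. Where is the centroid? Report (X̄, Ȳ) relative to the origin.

Part | A | x̄ᵢ | ȳᵢ | A·x̄ᵢ | A·ȳᵢ
rectangular body | 19600.00 | 70.00 | 70.00 | 1372000.00 | 1372000.00
semicircular top | 7696.90 | 70.00 | 169.71 | 538783.14 | 1306232.95
triangular fin | 700.00 | 146.67 | 23.33 | 102666.67 | 16333.33
hole | -1809.56 | 73.00 | 85.00 | -132097.69 | -153812.38
Σ | 26187.34 |  |  | 1881352.12 | 2540753.90
X̄ = 1881352.12 / 26187.34 = 71.84 mm
Ȳ = 2540753.90 / 26187.34 = 97.02 mm

X̄ = 71.84 mm, Ȳ = 97.02 mm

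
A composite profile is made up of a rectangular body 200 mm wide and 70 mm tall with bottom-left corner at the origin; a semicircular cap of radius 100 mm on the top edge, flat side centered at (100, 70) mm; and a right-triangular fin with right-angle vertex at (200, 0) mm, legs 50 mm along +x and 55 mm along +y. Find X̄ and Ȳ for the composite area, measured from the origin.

Part | A | x̄ᵢ | ȳᵢ | A·x̄ᵢ | A·ȳᵢ
rectangular body | 14000.00 | 100.00 | 35.00 | 1400000.00 | 490000.00
semicircular top | 15707.96 | 100.00 | 112.44 | 1570796.33 | 1766224.10
triangular fin | 1375.00 | 216.67 | 18.33 | 297916.67 | 25208.33
Σ | 31082.96 |  |  | 3268712.99 | 2281432.43
X̄ = 3268712.99 / 31082.96 = 105.16 mm
Ȳ = 2281432.43 / 31082.96 = 73.40 mm

X̄ = 105.16 mm, Ȳ = 73.40 mm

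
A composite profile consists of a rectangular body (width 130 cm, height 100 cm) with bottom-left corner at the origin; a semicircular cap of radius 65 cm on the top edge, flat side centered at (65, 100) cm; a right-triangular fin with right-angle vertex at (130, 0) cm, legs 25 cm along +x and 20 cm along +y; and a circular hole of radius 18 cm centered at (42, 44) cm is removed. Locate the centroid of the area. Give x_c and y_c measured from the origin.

x_c = 67.21 cm, y_c = 77.04 cm

Part | A | x̄ᵢ | ȳᵢ | A·x̄ᵢ | A·ȳᵢ
rectangular body | 13000.00 | 65.00 | 50.00 | 845000.00 | 650000.00
semicircular top | 6636.61 | 65.00 | 127.59 | 431379.94 | 846744.78
triangular fin | 250.00 | 138.33 | 6.67 | 34583.33 | 1666.67
hole | -1017.88 | 42.00 | 44.00 | -42750.79 | -44786.54
Σ | 18868.74 |  |  | 1268212.48 | 1453624.90
x_c = 1268212.48 / 18868.74 = 67.21 cm
y_c = 1453624.90 / 18868.74 = 77.04 cm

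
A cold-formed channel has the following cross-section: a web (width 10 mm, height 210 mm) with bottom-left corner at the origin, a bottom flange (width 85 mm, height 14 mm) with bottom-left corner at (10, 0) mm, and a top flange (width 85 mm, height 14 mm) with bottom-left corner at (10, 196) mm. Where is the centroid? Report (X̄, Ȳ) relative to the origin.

web: A = 10 × 210 = 2100.00, centroid at (5.00, 105.00).
bottom flange: A = 85 × 14 = 1190.00, centroid at (52.50, 7.00).
top flange: A = 85 × 14 = 1190.00, centroid at (52.50, 203.00).
ΣA = 4480.00 mm²
ΣAX̄ = (2100.00)(5.00) + (1190.00)(52.50) + (1190.00)(52.50) = 135450.00 mm³
ΣAȲ = (2100.00)(105.00) + (1190.00)(7.00) + (1190.00)(203.00) = 470400.00 mm³
X̄ = 135450.00 / 4480.00 = 30.23 mm
Ȳ = 470400.00 / 4480.00 = 105.00 mm

X̄ = 30.23 mm, Ȳ = 105.00 mm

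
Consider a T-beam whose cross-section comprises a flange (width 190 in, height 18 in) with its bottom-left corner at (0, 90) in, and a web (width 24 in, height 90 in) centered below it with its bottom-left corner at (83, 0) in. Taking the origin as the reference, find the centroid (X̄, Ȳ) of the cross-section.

web: A = 24 × 90 = 2160.00, centroid at (95.00, 45.00).
flange: A = 190 × 18 = 3420.00, centroid at (95.00, 99.00).
ΣA = 5580.00 in², ΣAX̄ = 530100.00 in³, ΣAȲ = 435780.00 in³.
X̄ = 530100.00/5580.00 = 95.00 in; Ȳ = 435780.00/5580.00 = 78.10 in.

X̄ = 95.00 in, Ȳ = 78.10 in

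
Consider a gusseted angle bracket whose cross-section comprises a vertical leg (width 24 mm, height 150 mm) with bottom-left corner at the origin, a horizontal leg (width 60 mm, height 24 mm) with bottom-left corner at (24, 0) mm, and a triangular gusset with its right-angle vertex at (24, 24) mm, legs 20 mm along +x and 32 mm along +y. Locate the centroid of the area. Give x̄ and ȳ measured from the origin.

x̄ = 24.40 mm, ȳ = 55.67 mm

vertical leg: A = 24 × 150 = 3600.00, centroid at (12.00, 75.00).
horizontal leg: A = 60 × 24 = 1440.00, centroid at (54.00, 12.00).
gusset: A = ½·20·32 = 320.00, centroid at (30.67, 34.67).
ΣA = 5360.00 mm²
ΣAx̄ = (3600.00)(12.00) + (1440.00)(54.00) + (320.00)(30.67) = 130773.33 mm³
ΣAȳ = (3600.00)(75.00) + (1440.00)(12.00) + (320.00)(34.67) = 298373.33 mm³
x̄ = 130773.33 / 5360.00 = 24.40 mm
ȳ = 298373.33 / 5360.00 = 55.67 mm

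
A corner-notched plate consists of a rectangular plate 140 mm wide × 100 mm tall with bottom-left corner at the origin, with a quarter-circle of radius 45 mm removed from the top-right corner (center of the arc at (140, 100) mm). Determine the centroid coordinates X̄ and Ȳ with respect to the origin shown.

plate: A = 140 × 100 = 14000.00, centroid at (70.00, 50.00).
removed quarter-circle: A = −¼π·45² = -1590.43, centroid at (120.90, 80.90).
ΣA = 12409.57 mm²
ΣAX̄ = (14000.00)(70.00) + (-1590.43)(120.90) = 787714.62 mm³
ΣAȲ = (14000.00)(50.00) + (-1590.43)(80.90) = 571331.87 mm³
X̄ = 787714.62 / 12409.57 = 63.48 mm
Ȳ = 571331.87 / 12409.57 = 46.04 mm

X̄ = 63.48 mm, Ȳ = 46.04 mm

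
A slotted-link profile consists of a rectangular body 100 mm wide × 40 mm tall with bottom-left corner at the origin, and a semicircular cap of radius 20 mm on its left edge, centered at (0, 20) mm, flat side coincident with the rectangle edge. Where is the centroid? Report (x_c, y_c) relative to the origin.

x_c = 42.06 mm, y_c = 20.00 mm

Part | A | x̄ᵢ | ȳᵢ | A·x̄ᵢ | A·ȳᵢ
rectangular body | 4000.00 | 50.00 | 20.00 | 200000.00 | 80000.00
semicircular end | 628.32 | -8.49 | 20.00 | -5333.33 | 12566.37
Σ | 4628.32 |  |  | 194666.67 | 92566.37
x_c = 194666.67 / 4628.32 = 42.06 mm
y_c = 92566.37 / 4628.32 = 20.00 mm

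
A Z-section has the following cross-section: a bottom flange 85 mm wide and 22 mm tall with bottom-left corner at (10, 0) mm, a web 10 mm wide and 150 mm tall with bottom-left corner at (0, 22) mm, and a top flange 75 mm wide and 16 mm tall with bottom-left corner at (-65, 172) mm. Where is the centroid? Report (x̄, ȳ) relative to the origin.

bottom flange: A = 85 × 22 = 1870.00, centroid at (52.50, 11.00).
web: A = 10 × 150 = 1500.00, centroid at (5.00, 97.00).
top flange: A = 75 × 16 = 1200.00, centroid at (-27.50, 180.00).
ΣA = 4570.00 mm²
ΣAx̄ = (1870.00)(52.50) + (1500.00)(5.00) + (1200.00)(-27.50) = 72675.00 mm³
ΣAȳ = (1870.00)(11.00) + (1500.00)(97.00) + (1200.00)(180.00) = 382070.00 mm³
x̄ = 72675.00 / 4570.00 = 15.90 mm
ȳ = 382070.00 / 4570.00 = 83.60 mm

x̄ = 15.90 mm, ȳ = 83.60 mm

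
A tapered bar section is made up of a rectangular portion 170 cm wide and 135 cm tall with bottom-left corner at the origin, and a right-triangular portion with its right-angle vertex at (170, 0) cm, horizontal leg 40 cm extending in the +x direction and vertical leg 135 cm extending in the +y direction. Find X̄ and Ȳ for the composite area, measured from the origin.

X̄ = 95.35 cm, Ȳ = 65.13 cm

Part | A | x̄ᵢ | ȳᵢ | A·x̄ᵢ | A·ȳᵢ
rectangular portion | 22950.00 | 85.00 | 67.50 | 1950750.00 | 1549125.00
triangular portion | 2700.00 | 183.33 | 45.00 | 495000.00 | 121500.00
Σ | 25650.00 |  |  | 2445750.00 | 1670625.00
X̄ = 2445750.00 / 25650.00 = 95.35 cm
Ȳ = 1670625.00 / 25650.00 = 65.13 cm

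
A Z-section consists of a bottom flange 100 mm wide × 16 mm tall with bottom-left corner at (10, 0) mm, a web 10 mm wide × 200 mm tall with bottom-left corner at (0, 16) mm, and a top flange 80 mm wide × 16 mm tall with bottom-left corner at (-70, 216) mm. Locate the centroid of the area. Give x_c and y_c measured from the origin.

x_c = 13.85 mm, y_c = 108.92 mm

bottom flange: A = 100 × 16 = 1600.00, centroid at (60.00, 8.00).
web: A = 10 × 200 = 2000.00, centroid at (5.00, 116.00).
top flange: A = 80 × 16 = 1280.00, centroid at (-30.00, 224.00).
ΣA = 4880.00 mm²
ΣAx_c = (1600.00)(60.00) + (2000.00)(5.00) + (1280.00)(-30.00) = 67600.00 mm³
ΣAy_c = (1600.00)(8.00) + (2000.00)(116.00) + (1280.00)(224.00) = 531520.00 mm³
x_c = 67600.00 / 4880.00 = 13.85 mm
y_c = 531520.00 / 4880.00 = 108.92 mm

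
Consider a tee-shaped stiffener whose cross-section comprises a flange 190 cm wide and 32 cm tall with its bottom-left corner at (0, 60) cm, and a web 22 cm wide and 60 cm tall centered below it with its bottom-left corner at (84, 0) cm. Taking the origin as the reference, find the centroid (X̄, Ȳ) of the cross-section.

web: A = 22 × 60 = 1320.00, centroid at (95.00, 30.00).
flange: A = 190 × 32 = 6080.00, centroid at (95.00, 76.00).
ΣA = 7400.00 cm², ΣAX̄ = 703000.00 cm³, ΣAȲ = 501680.00 cm³.
X̄ = 703000.00/7400.00 = 95.00 cm; Ȳ = 501680.00/7400.00 = 67.79 cm.

X̄ = 95.00 cm, Ȳ = 67.79 cm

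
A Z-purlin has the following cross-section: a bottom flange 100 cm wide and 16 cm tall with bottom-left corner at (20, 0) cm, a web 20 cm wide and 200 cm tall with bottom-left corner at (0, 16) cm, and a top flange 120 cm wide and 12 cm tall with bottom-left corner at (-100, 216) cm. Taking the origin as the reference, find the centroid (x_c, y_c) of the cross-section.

bottom flange: A = 100 × 16 = 1600.00, centroid at (70.00, 8.00).
web: A = 20 × 200 = 4000.00, centroid at (10.00, 116.00).
top flange: A = 120 × 12 = 1440.00, centroid at (-40.00, 222.00).
ΣA = 7040.00 cm², ΣAx_c = 94400.00 cm³, ΣAy_c = 796480.00 cm³.
x_c = 94400.00/7040.00 = 13.41 cm; y_c = 796480.00/7040.00 = 113.14 cm.

x_c = 13.41 cm, y_c = 113.14 cm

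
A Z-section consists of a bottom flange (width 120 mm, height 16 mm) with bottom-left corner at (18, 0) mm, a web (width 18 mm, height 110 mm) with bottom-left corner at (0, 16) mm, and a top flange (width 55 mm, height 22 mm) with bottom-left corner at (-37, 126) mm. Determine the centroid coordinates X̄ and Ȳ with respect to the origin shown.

X̄ = 30.55 mm, Ȳ = 62.96 mm

bottom flange: A = 120 × 16 = 1920.00, centroid at (78.00, 8.00).
web: A = 18 × 110 = 1980.00, centroid at (9.00, 71.00).
top flange: A = 55 × 22 = 1210.00, centroid at (-9.50, 137.00).
ΣA = 5110.00 mm², ΣAX̄ = 156085.00 mm³, ΣAȲ = 321710.00 mm³.
X̄ = 156085.00/5110.00 = 30.55 mm; Ȳ = 321710.00/5110.00 = 62.96 mm.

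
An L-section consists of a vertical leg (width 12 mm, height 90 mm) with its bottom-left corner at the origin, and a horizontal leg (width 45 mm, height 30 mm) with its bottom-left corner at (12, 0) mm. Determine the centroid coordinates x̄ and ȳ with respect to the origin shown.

x̄ = 21.83 mm, ȳ = 28.33 mm

vertical leg: A = 12 × 90 = 1080.00, centroid at (6.00, 45.00).
horizontal leg: A = 45 × 30 = 1350.00, centroid at (34.50, 15.00).
ΣA = 2430.00 mm², ΣAx̄ = 53055.00 mm³, ΣAȳ = 68850.00 mm³.
x̄ = 53055.00/2430.00 = 21.83 mm; ȳ = 68850.00/2430.00 = 28.33 mm.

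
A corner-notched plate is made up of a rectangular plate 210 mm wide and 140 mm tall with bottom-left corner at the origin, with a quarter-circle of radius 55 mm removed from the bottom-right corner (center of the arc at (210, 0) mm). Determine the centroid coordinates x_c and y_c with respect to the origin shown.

plate: A = 210 × 140 = 29400.00, centroid at (105.00, 70.00).
removed quarter-circle: A = −¼π·55² = -2375.83, centroid at (186.66, 23.34).
ΣA = 27024.17 mm², ΣAx_c = 2643534.15 mm³, ΣAy_c = 2002541.67 mm³.
x_c = 2643534.15/27024.17 = 97.82 mm; y_c = 2002541.67/27024.17 = 74.10 mm.

x_c = 97.82 mm, y_c = 74.10 mm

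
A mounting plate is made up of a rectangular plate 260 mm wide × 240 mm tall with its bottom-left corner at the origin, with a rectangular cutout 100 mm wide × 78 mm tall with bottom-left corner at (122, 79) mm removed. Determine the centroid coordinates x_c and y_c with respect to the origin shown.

plate: A = 260 × 240 = 62400.00, centroid at (130.00, 120.00).
hole: A = −(100 × 78) = -7800.00, centroid at (172.00, 118.00).
ΣA = 54600.00 mm², ΣAx_c = 6770400.00 mm³, ΣAy_c = 6567600.00 mm³.
x_c = 6770400.00/54600.00 = 124.00 mm; y_c = 6567600.00/54600.00 = 120.29 mm.

x_c = 124.00 mm, y_c = 120.29 mm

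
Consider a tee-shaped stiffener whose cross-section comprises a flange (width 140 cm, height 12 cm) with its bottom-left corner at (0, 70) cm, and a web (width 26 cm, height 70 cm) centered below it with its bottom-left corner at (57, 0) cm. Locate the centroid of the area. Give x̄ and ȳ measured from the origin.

web: A = 26 × 70 = 1820.00, centroid at (70.00, 35.00).
flange: A = 140 × 12 = 1680.00, centroid at (70.00, 76.00).
ΣA = 3500.00 cm²
ΣAx̄ = (1820.00)(70.00) + (1680.00)(70.00) = 245000.00 cm³
ΣAȳ = (1820.00)(35.00) + (1680.00)(76.00) = 191380.00 cm³
x̄ = 245000.00 / 3500.00 = 70.00 cm
ȳ = 191380.00 / 3500.00 = 54.68 cm

x̄ = 70.00 cm, ȳ = 54.68 cm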